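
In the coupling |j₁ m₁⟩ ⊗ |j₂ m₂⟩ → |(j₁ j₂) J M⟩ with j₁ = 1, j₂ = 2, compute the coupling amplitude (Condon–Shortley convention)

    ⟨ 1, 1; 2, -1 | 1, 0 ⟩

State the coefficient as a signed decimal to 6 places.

+√(3/10) ≈ +0.547723

triangle: 2!×0!×2!/5! = 4/120
(j±m)!: 2!×0!×1!×3!×1!×1! = 12
prefactor² = (2J+1)×Δ×N² = 6/5
  k=0: +1/(0!×2!×0!×1!×0!×1!) = 1/2
Σ = 1/2  ⇒  CG² = 6/5×1/2² = 3/10
CG = +√(3/10) = +0.547723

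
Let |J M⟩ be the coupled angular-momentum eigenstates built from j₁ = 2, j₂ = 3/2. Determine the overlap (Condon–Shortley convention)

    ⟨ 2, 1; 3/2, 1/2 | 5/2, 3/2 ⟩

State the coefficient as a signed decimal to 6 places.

+√(1/35) = +0.169031

j₁+j₂−J=1  J+j₁−j₂=3  J−j₁+j₂=2  j₁+j₂+J+1=7
(j₁±m₁, j₂±m₂, J±M) = (3,1,2,1,4,1)
P² = 144/35
sum k=0..1:
  [0] +1/4 = 1/4
  [1] −1/6 = -1/6
S = 1/12
C² = P²·S² = 1/35 ; C = +0.169031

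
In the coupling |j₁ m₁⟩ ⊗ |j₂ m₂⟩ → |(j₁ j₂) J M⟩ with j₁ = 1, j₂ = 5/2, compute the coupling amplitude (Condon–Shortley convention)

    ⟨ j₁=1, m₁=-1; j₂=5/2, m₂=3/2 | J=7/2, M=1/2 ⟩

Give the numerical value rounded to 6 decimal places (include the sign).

triangle: 0!*2!*5!/8! = 240/40320
(j±m)!: 0!*2!*4!*1!*4!*3! = 6912
prefactor² = (2J+1)*Δ*N² = 2304/7
  k=0: +1/(0!*0!*2!*4!*0!*1!) = 1/48
Σ = 1/48  ⇒  CG² = 2304/7*1/48² = 1/7
CG = +√(1/7) = +0.377964

+√(1/7) ≈ +0.377964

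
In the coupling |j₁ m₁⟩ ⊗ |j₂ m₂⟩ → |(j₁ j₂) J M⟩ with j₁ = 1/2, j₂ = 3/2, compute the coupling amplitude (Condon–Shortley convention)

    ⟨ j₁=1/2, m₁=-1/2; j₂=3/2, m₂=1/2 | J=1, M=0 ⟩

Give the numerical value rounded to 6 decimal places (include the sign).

-0.707107

√[3·1!0!2!/4! · 0!1!2!1!1!1!] = √(1/2)
  +(−1)^1/∏(1,0,0,1,0,1)! = -1  (running -1)
⟨..|..⟩ = √(1/2)·(-1) = -0.707107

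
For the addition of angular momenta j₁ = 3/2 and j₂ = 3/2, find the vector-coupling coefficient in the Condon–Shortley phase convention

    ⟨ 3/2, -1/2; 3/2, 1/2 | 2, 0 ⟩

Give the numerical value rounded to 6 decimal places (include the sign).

−√(1/4) ≈ -0.500000

triangle: 1!·2!·2!/6! = 4/720
(j±m)!: 1!·2!·2!·1!·2!·2! = 16
prefactor² = (2J+1)·Δ·N² = 4/9
  k=0: +1/(0!·1!·2!·2!·0!·0!) = 1/4
  k=1: −1/(1!·0!·1!·1!·1!·1!) = -1
Σ = -3/4  ⇒  CG² = 4/9·(-3/4)² = 1/4
CG = −√(1/4) = -0.500000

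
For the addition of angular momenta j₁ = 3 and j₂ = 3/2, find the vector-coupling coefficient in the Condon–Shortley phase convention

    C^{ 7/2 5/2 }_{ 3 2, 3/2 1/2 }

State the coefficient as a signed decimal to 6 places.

triangle: 1!×5!×2!/9! = 240/362880
(j±m)!: 5!×1!×2!×1!×6!×1! = 172800
prefactor² = (2J+1)×Δ×N² = 6400/7
  k=0: +1/(0!×1!×1!×2!×4!×0!) = 1/48
  k=1: −1/(1!×0!×0!×1!×5!×1!) = -1/120
Σ = 1/80  ⇒  CG² = 6400/7×1/80² = 1/7
CG = +√(1/7) = +0.377964

+0.377964  (= +√(1/7))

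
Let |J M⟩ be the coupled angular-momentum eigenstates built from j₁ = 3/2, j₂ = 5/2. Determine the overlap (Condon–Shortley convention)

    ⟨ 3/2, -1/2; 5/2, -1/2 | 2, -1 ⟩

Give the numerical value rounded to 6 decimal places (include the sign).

j₁+j₂−J=2  J+j₁−j₂=1  J−j₁+j₂=3  j₁+j₂+J+1=7
(j₁±m₁, j₂±m₂, J±M) = (1,2,2,3,1,3)
P² = 12/7
sum k=1..2:
  [1] −1/2 = -1/2
  [2] +1/12 = 1/12
S = -5/12
C² = P²·S² = 25/84 ; C = -0.545545

−√(25/84) ≈ -0.545545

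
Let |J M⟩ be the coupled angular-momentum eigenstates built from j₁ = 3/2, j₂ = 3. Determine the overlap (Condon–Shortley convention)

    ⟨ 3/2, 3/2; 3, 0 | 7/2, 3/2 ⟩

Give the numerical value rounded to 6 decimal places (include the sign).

+√(10/21) = +0.690066

triangle: 1!*2!*5!/9! = 240/362880
(j±m)!: 3!*0!*3!*3!*5!*2! = 51840
prefactor² = (2J+1)*Δ*N² = 1920/7
  k=0: +1/(0!*1!*0!*3!*2!*2!) = 1/24
Σ = 1/24  ⇒  CG² = 1920/7*1/24² = 10/21
CG = +√(10/21) = +0.690066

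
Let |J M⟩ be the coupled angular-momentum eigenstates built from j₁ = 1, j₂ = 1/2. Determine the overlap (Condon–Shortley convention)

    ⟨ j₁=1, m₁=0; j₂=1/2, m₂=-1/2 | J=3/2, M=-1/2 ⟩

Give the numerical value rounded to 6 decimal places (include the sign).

+√(2/3) = +0.816497

√[4·0!2!1!/4! · 1!1!0!1!1!2!] = √(2/3)
  +(−1)^0/∏(0,0,1,0,1,1)! = 1  (running 1)
⟨..|..⟩ = √(2/3)·(1) = +0.816497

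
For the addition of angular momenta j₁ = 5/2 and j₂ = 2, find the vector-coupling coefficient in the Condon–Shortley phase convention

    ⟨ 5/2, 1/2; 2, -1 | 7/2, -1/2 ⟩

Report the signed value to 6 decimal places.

+0.557773  (= +√(14/45))

√[8·1!4!3!/9! · 3!2!1!3!3!4!] = √(1152/35)
  +(−1)^0/∏(0,1,2,1,2,2)! = 1/8  (running 1/8)
  +(−1)^1/∏(1,0,1,0,3,3)! = -1/36  (running 7/72)
⟨..|..⟩ = √(1152/35)·(7/72) = +0.557773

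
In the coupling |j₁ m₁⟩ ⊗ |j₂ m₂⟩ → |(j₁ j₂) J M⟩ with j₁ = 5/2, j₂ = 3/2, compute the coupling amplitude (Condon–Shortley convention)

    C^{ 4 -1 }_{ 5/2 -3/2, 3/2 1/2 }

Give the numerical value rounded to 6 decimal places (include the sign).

triangle: 0!·5!·3!/9! = 720/362880
(j±m)!: 1!·4!·2!·1!·3!·5! = 34560
prefactor² = (2J+1)·Δ·N² = 4320/7
  k=0: +1/(0!·0!·4!·2!·1!·1!) = 1/48
Σ = 1/48  ⇒  CG² = 4320/7·1/48² = 15/56
CG = +√(15/56) = +0.517549

+0.517549  (= +√(15/56))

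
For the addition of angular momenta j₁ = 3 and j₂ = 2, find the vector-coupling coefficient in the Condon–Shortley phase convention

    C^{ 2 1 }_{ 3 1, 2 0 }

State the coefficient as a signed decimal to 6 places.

triangle: 3!×3!×1!/8! = 36/40320
(j±m)!: 4!×2!×2!×2!×3!×1! = 1152
prefactor² = (2J+1)×Δ×N² = 36/7
  k=1: −1/(1!×2!×1!×1!×2!×0!) = -1/4
  k=2: +1/(2!×1!×0!×0!×3!×1!) = 1/12
Σ = -1/6  ⇒  CG² = 36/7×(-1/6)² = 1/7
CG = −√(1/7) = -0.377964

−√(1/7) ≈ -0.377964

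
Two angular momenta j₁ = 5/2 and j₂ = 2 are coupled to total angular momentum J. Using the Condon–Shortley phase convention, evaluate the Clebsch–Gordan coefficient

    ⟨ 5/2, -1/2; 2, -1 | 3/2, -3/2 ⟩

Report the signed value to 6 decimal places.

√[4·3!2!1!/7! · 2!3!1!3!0!3!] = √(144/35)
  +(−1)^1/∏(1,2,2,0,0,1)! = -1/4  (running -1/4)
⟨..|..⟩ = √(144/35)·(-1/4) = -0.507093

-0.507093  (= −√(9/35))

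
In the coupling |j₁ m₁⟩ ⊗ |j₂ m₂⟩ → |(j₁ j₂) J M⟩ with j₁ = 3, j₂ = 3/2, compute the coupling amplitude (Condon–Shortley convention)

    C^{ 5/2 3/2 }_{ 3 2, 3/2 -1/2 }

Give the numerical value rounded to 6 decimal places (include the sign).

j₁+j₂−J=2  J+j₁−j₂=4  J−j₁+j₂=1  j₁+j₂+J+1=8
(j₁±m₁, j₂±m₂, J±M) = (5,1,1,2,4,1)
P² = 288/7
sum k=0..1:
  [0] +1/12 = 1/12
  [1] −1/24 = -1/24
S = 1/24
C² = P²·S² = 1/14 ; C = +0.267261

+0.267261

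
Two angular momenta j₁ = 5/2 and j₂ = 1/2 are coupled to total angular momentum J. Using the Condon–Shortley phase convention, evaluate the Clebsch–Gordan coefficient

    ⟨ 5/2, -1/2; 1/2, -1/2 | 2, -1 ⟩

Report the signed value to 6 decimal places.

+0.577350

j₁+j₂−J=1  J+j₁−j₂=4  J−j₁+j₂=0  j₁+j₂+J+1=6
(j₁±m₁, j₂±m₂, J±M) = (2,3,0,1,1,3)
P² = 12
sum k=0..0:
  [0] +1/6 = 1/6
S = 1/6
C² = P²·S² = 1/3 ; C = +0.577350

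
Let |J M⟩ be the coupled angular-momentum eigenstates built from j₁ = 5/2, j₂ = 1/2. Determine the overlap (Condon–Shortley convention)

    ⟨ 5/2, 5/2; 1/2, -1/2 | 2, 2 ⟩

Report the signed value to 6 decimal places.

+0.912871

j₁+j₂−J=1  J+j₁−j₂=4  J−j₁+j₂=0  j₁+j₂+J+1=6
(j₁±m₁, j₂±m₂, J±M) = (5,0,0,1,4,0)
P² = 480
sum k=0..0:
  [0] +1/24 = 1/24
S = 1/24
C² = P²·S² = 5/6 ; C = +0.912871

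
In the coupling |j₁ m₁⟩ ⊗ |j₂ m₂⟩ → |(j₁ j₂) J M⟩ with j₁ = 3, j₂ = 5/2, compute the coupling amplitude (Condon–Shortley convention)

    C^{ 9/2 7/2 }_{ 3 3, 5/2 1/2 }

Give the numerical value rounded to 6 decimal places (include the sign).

j₁+j₂−J=1  J+j₁−j₂=5  J−j₁+j₂=4  j₁+j₂+J+1=11
(j₁±m₁, j₂±m₂, J±M) = (6,0,3,2,8,1)
P² = 2764800/11
sum k=0..0:
  [0] +1/720 = 1/720
S = 1/720
C² = P²·S² = 16/33 ; C = +0.696311

+√(16/33) = +0.696311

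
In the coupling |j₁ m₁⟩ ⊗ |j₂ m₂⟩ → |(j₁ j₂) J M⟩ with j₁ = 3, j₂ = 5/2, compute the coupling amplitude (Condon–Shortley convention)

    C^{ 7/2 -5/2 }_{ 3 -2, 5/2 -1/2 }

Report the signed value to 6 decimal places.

−√(2/63) ≈ -0.178174

√[8·2!4!3!/10! · 1!5!2!3!1!6!] = √(4608/7)
  +(−1)^1/∏(1,1,4,1,0,2)! = -1/48  (running -1/48)
  +(−1)^2/∏(2,0,3,0,1,3)! = 1/72  (running -1/144)
⟨..|..⟩ = √(4608/7)·(-1/144) = -0.178174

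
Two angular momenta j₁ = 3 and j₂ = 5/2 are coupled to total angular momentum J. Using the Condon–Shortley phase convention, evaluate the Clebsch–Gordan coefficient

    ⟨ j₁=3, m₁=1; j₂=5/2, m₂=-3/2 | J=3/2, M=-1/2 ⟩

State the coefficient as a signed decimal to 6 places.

triangle: 4!×2!×1!/8! = 48/40320
(j±m)!: 4!×2!×1!×4!×1!×2! = 2304
prefactor² = (2J+1)×Δ×N² = 384/35
  k=0: +1/(0!×4!×2!×1!×0!×0!) = 1/48
  k=1: −1/(1!×3!×1!×0!×1!×1!) = -1/6
Σ = -7/48  ⇒  CG² = 384/35×(-7/48)² = 7/30
CG = −√(7/30) = -0.483046

−√(7/30) ≈ -0.483046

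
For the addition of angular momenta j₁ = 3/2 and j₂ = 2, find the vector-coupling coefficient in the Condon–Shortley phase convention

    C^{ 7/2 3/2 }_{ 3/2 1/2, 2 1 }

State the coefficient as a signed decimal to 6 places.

j₁+j₂−J=0  J+j₁−j₂=3  J−j₁+j₂=4  j₁+j₂+J+1=8
(j₁±m₁, j₂±m₂, J±M) = (2,1,3,1,5,2)
P² = 576/7
sum k=0..0:
  [0] +1/12 = 1/12
S = 1/12
C² = P²·S² = 4/7 ; C = +0.755929

+0.755929  (= +√(4/7))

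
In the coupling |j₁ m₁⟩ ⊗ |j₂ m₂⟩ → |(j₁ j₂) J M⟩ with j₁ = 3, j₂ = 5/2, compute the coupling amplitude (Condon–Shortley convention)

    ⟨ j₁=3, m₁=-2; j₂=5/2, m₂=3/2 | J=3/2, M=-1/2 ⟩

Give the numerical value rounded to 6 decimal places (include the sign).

triangle: 4!·2!·1!/8! = 48/40320
(j±m)!: 1!·5!·4!·1!·1!·2! = 5760
prefactor² = (2J+1)·Δ·N² = 192/7
  k=3: −1/(3!·1!·2!·1!·0!·0!) = -1/12
  k=4: +1/(4!·0!·1!·0!·1!·1!) = 1/24
Σ = -1/24  ⇒  CG² = 192/7·(-1/24)² = 1/21
CG = −√(1/21) = -0.218218

-0.218218  (= −√(1/21))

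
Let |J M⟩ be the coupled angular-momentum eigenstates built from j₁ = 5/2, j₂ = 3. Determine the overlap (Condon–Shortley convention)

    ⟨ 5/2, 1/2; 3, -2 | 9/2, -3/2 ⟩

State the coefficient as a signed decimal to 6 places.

√[10·1!4!5!/11! · 3!2!1!5!3!6!] = √(345600/77)
  +(−1)^0/∏(0,1,2,1,2,4)! = 1/96  (running 1/96)
  +(−1)^1/∏(1,0,1,0,3,5)! = -1/720  (running 13/1440)
⟨..|..⟩ = √(345600/77)·(13/1440) = +0.604815

+0.604815  (= +√(169/462))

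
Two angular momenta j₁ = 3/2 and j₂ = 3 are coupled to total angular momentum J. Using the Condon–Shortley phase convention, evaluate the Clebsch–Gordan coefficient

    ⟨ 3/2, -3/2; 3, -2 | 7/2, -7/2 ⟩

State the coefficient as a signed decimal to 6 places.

√[8·1!2!5!/9! · 0!3!1!5!0!7!] = √(19200)
  +(−1)^1/∏(1,0,2,0,0,5)! = -1/240  (running -1/240)
⟨..|..⟩ = √(19200)·(-1/240) = -0.577350

−√(1/3) ≈ -0.577350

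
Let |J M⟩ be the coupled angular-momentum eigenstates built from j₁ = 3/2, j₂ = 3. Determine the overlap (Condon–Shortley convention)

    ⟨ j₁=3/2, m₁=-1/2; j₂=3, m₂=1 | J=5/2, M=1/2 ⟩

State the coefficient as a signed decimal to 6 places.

√[6·2!1!4!/8! · 1!2!4!2!3!2!] = √(288/35)
  +(−1)^1/∏(1,1,1,3,0,1)! = -1/6  (running -1/6)
  +(−1)^2/∏(2,0,0,2,1,2)! = 1/8  (running -1/24)
⟨..|..⟩ = √(288/35)·(-1/24) = -0.119523

-0.119523  (= −√(1/70))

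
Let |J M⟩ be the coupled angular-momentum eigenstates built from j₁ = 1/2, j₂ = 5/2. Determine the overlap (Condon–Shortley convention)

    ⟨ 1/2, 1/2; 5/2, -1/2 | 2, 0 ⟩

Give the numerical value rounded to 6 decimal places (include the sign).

triangle: 1!*0!*4!/6! = 24/720
(j±m)!: 1!*0!*2!*3!*2!*2! = 48
prefactor² = (2J+1)*Δ*N² = 8
  k=0: +1/(0!*1!*0!*2!*0!*2!) = 1/4
Σ = 1/4  ⇒  CG² = 8*1/4² = 1/2
CG = +√(1/2) = +0.707107

+0.707107  (= +√(1/2))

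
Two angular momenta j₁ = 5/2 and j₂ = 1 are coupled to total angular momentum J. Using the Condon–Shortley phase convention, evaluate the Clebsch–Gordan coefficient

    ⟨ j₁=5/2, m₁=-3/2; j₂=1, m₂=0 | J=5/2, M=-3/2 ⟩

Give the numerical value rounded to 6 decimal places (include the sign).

−√(9/35) = -0.507093

j₁+j₂−J=1  J+j₁−j₂=4  J−j₁+j₂=1  j₁+j₂+J+1=7
(j₁±m₁, j₂±m₂, J±M) = (1,4,1,1,1,4)
P² = 576/35
sum k=0..1:
  [0] +1/24 = 1/24
  [1] −1/6 = -1/6
S = -1/8
C² = P²·S² = 9/35 ; C = -0.507093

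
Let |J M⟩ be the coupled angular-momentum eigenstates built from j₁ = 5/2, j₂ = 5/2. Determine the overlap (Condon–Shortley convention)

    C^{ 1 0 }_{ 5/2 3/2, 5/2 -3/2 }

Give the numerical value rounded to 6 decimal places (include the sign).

−√(9/70) ≈ -0.358569

√[3·4!1!1!/7! · 4!1!1!4!1!1!] = √(288/35)
  +(−1)^0/∏(0,4,1,1,0,0)! = 1/24  (running 1/24)
  +(−1)^1/∏(1,3,0,0,1,1)! = -1/6  (running -1/8)
⟨..|..⟩ = √(288/35)·(-1/8) = -0.358569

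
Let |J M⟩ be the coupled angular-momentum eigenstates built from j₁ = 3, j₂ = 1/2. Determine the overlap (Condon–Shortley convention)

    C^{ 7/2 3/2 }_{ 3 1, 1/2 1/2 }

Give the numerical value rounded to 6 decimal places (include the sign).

+0.845154

√[8·0!6!1!/8! · 4!2!1!0!5!2!] = √(11520/7)
  +(−1)^0/∏(0,0,2,1,4,0)! = 1/48  (running 1/48)
⟨..|..⟩ = √(11520/7)·(1/48) = +0.845154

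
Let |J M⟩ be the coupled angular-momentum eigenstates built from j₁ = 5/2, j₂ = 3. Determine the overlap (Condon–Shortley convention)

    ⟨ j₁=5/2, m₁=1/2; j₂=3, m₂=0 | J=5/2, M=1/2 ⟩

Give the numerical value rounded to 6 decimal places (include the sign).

j₁+j₂−J=3  J+j₁−j₂=2  J−j₁+j₂=3  j₁+j₂+J+1=9
(j₁±m₁, j₂±m₂, J±M) = (3,2,3,3,3,2)
P² = 216/35
sum k=0..2:
  [0] +1/72 = 1/72
  [1] −1/4 = -1/4
  [2] +1/8 = 1/8
S = -1/9
C² = P²·S² = 8/105 ; C = -0.276026

-0.276026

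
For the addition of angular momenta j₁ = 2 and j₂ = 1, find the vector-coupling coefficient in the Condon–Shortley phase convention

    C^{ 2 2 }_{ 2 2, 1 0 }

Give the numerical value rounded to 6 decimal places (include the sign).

triangle: 1!*3!*1!/6! = 6/720
(j±m)!: 4!*0!*1!*1!*4!*0! = 576
prefactor² = (2J+1)*Δ*N² = 24
  k=0: +1/(0!*1!*0!*1!*3!*0!) = 1/6
Σ = 1/6  ⇒  CG² = 24*1/6² = 2/3
CG = +√(2/3) = +0.816497

+√(2/3) ≈ +0.816497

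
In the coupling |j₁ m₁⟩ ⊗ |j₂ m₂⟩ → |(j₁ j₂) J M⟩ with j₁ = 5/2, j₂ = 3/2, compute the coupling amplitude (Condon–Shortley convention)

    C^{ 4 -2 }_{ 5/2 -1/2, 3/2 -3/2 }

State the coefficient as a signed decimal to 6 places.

+0.597614  (= +√(5/14))

j₁+j₂−J=0  J+j₁−j₂=5  J−j₁+j₂=3  j₁+j₂+J+1=9
(j₁±m₁, j₂±m₂, J±M) = (2,3,0,3,2,6)
P² = 12960/7
sum k=0..0:
  [0] +1/72 = 1/72
S = 1/72
C² = P²·S² = 5/14 ; C = +0.597614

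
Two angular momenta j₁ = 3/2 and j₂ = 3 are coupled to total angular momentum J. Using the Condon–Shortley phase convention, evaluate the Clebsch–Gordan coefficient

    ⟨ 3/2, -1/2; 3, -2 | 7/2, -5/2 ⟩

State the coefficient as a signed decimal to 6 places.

+√(1/7) = +0.377964

√[8·1!2!5!/9! · 1!2!1!5!1!6!] = √(6400/7)
  +(−1)^0/∏(0,1,2,1,0,4)! = 1/48  (running 1/48)
  +(−1)^1/∏(1,0,1,0,1,5)! = -1/120  (running 1/80)
⟨..|..⟩ = √(6400/7)·(1/80) = +0.377964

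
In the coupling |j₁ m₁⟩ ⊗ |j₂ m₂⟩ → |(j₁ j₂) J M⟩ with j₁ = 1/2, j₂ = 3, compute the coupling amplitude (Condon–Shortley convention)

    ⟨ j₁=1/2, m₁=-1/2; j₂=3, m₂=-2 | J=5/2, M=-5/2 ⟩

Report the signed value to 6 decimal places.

j₁+j₂−J=1  J+j₁−j₂=0  J−j₁+j₂=5  j₁+j₂+J+1=7
(j₁±m₁, j₂±m₂, J±M) = (0,1,1,5,0,5)
P² = 14400/7
sum k=1..1:
  [1] −1/120 = -1/120
S = -1/120
C² = P²·S² = 1/7 ; C = -0.377964

-0.377964  (= −√(1/7))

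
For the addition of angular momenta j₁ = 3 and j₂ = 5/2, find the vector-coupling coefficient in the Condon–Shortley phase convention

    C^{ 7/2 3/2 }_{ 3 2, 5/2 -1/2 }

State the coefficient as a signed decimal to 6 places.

+√(2/21) ≈ +0.308607

√[8·2!4!3!/10! · 5!1!2!3!5!2!] = √(1536/7)
  +(−1)^0/∏(0,2,1,2,3,1)! = 1/24  (running 1/24)
  +(−1)^1/∏(1,1,0,1,4,2)! = -1/48  (running 1/48)
⟨..|..⟩ = √(1536/7)·(1/48) = +0.308607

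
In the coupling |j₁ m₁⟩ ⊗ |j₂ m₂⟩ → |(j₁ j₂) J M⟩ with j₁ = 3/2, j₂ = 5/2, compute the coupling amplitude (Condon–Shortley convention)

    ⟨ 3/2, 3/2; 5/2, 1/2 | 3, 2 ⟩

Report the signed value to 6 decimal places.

+√(1/2) ≈ +0.707107

triangle: 1!*2!*4!/8! = 48/40320
(j±m)!: 3!*0!*3!*2!*5!*1! = 8640
prefactor² = (2J+1)*Δ*N² = 72
  k=0: +1/(0!*1!*0!*3!*2!*1!) = 1/12
Σ = 1/12  ⇒  CG² = 72*1/12² = 1/2
CG = +√(1/2) = +0.707107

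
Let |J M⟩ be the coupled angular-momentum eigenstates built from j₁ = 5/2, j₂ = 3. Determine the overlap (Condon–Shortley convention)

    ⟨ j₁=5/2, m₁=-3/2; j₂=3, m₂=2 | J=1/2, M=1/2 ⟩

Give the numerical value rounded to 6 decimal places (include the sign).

j₁+j₂−J=5  J+j₁−j₂=0  J−j₁+j₂=1  j₁+j₂+J+1=7
(j₁±m₁, j₂±m₂, J±M) = (1,4,5,1,1,0)
P² = 960/7
sum k=4..4:
  [4] +1/24 = 1/24
S = 1/24
C² = P²·S² = 5/21 ; C = +0.487950

+√(5/21) ≈ +0.487950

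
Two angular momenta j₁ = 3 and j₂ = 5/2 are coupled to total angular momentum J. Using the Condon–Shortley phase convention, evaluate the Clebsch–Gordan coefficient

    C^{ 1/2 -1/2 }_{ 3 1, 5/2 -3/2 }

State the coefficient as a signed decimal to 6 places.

j₁+j₂−J=5  J+j₁−j₂=1  J−j₁+j₂=0  j₁+j₂+J+1=7
(j₁±m₁, j₂±m₂, J±M) = (4,2,1,4,0,1)
P² = 384/7
sum k=1..1:
  [1] −1/24 = -1/24
S = -1/24
C² = P²·S² = 2/21 ; C = -0.308607

-0.308607  (= −√(2/21))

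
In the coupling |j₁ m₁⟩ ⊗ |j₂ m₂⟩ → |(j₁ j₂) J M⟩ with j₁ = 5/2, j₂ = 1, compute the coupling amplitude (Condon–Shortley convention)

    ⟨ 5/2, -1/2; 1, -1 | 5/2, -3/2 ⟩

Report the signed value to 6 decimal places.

j₁+j₂−J=1  J+j₁−j₂=4  J−j₁+j₂=1  j₁+j₂+J+1=7
(j₁±m₁, j₂±m₂, J±M) = (2,3,0,2,1,4)
P² = 576/35
sum k=0..0:
  [0] +1/6 = 1/6
S = 1/6
C² = P²·S² = 16/35 ; C = +0.676123

+0.676123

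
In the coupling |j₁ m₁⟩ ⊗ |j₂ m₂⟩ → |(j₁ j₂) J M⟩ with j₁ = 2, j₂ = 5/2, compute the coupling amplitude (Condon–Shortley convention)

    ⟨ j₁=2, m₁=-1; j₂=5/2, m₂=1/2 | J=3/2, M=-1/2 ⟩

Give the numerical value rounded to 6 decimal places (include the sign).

+√(5/21) ≈ +0.487950

√[4·3!1!2!/7! · 1!3!3!2!1!2!] = √(48/35)
  +(−1)^2/∏(2,1,1,1,0,1)! = 1/2  (running 1/2)
  +(−1)^3/∏(3,0,0,0,1,2)! = -1/12  (running 5/12)
⟨..|..⟩ = √(48/35)·(5/12) = +0.487950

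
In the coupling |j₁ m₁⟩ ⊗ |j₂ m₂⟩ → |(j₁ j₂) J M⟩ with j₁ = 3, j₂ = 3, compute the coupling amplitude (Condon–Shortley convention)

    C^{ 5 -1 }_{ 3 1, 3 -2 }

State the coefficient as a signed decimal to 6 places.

√[11·1!5!5!/12! · 4!2!1!5!4!6!] = √(230400/7)
  +(−1)^0/∏(0,1,2,1,3,4)! = 1/288  (running 1/288)
  +(−1)^1/∏(1,0,1,0,4,5)! = -1/2880  (running 1/320)
⟨..|..⟩ = √(230400/7)·(1/320) = +0.566947

+√(9/28) ≈ +0.566947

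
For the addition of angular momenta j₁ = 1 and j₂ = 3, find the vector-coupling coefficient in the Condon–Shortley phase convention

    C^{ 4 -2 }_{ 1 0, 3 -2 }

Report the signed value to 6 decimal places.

+0.654654

√[9·0!2!6!/9! · 1!1!1!5!2!6!] = √(43200/7)
  +(−1)^0/∏(0,0,1,1,1,5)! = 1/120  (running 1/120)
⟨..|..⟩ = √(43200/7)·(1/120) = +0.654654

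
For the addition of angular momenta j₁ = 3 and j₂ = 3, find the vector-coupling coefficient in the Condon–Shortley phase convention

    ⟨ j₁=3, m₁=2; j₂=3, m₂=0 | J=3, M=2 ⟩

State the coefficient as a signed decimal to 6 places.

-0.408248  (= −√(1/6))

√[7·3!3!3!/10! · 5!1!3!3!5!1!] = √(216)
  +(−1)^0/∏(0,3,1,3,2,0)! = 1/72  (running 1/72)
  +(−1)^1/∏(1,2,0,2,3,1)! = -1/24  (running -1/36)
⟨..|..⟩ = √(216)·(-1/36) = -0.408248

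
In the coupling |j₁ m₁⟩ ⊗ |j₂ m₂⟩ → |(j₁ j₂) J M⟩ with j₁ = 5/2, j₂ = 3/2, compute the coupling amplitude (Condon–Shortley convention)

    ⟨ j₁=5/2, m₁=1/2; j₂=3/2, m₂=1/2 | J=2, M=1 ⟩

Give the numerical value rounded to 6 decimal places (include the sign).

j₁+j₂−J=2  J+j₁−j₂=3  J−j₁+j₂=1  j₁+j₂+J+1=7
(j₁±m₁, j₂±m₂, J±M) = (3,2,2,1,3,1)
P² = 12/7
sum k=1..2:
  [1] −1/2 = -1/2
  [2] +1/12 = 1/12
S = -5/12
C² = P²·S² = 25/84 ; C = -0.545545

-0.545545  (= −√(25/84))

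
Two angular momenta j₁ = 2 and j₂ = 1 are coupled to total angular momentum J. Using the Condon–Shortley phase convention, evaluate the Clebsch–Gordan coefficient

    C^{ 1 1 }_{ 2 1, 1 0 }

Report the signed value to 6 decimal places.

j₁+j₂−J=2  J+j₁−j₂=2  J−j₁+j₂=0  j₁+j₂+J+1=5
(j₁±m₁, j₂±m₂, J±M) = (3,1,1,1,2,0)
P² = 6/5
sum k=1..1:
  [1] −1/2 = -1/2
S = -1/2
C² = P²·S² = 3/10 ; C = -0.547723

-0.547723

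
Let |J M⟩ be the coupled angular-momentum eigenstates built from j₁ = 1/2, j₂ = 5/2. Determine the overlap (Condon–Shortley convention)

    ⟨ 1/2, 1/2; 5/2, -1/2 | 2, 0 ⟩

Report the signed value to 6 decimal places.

√[5·1!0!4!/6! · 1!0!2!3!2!2!] = √(8)
  +(−1)^0/∏(0,1,0,2,0,2)! = 1/4  (running 1/4)
⟨..|..⟩ = √(8)·(1/4) = +0.707107

+√(1/2) ≈ +0.707107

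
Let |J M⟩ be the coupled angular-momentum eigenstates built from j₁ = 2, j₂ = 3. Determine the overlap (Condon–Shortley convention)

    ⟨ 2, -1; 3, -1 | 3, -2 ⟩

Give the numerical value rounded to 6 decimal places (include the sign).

√[7·2!2!4!/9! · 1!3!2!4!1!5!] = √(64)
  +(−1)^1/∏(1,1,2,1,0,3)! = -1/12  (running -1/12)
  +(−1)^2/∏(2,0,1,0,1,4)! = 1/48  (running -1/16)
⟨..|..⟩ = √(64)·(-1/16) = -0.500000

-0.500000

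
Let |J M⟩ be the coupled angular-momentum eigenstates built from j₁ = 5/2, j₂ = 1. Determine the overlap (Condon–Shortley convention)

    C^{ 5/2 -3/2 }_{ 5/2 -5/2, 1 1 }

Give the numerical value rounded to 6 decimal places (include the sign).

√[6·1!4!1!/7! · 0!5!2!0!1!4!] = √(1152/7)
  +(−1)^1/∏(1,0,4,1,0,0)! = -1/24  (running -1/24)
⟨..|..⟩ = √(1152/7)·(-1/24) = -0.534522

-0.534522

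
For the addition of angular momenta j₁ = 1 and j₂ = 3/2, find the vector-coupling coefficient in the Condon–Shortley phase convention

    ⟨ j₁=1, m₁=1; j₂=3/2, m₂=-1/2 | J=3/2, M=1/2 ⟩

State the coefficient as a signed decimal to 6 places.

j₁+j₂−J=1  J+j₁−j₂=1  J−j₁+j₂=2  j₁+j₂+J+1=5
(j₁±m₁, j₂±m₂, J±M) = (2,0,1,2,2,1)
P² = 8/15
sum k=0..0:
  [0] +1/1 = 1
S = 1
C² = P²·S² = 8/15 ; C = +0.730297

+√(8/15) = +0.730297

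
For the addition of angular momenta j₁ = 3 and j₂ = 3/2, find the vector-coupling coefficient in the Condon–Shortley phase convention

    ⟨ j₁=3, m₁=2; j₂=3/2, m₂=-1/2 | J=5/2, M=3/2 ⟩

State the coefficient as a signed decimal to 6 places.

j₁+j₂−J=2  J+j₁−j₂=4  J−j₁+j₂=1  j₁+j₂+J+1=8
(j₁±m₁, j₂±m₂, J±M) = (5,1,1,2,4,1)
P² = 288/7
sum k=0..1:
  [0] +1/12 = 1/12
  [1] −1/24 = -1/24
S = 1/24
C² = P²·S² = 1/14 ; C = +0.267261

+0.267261  (= +√(1/14))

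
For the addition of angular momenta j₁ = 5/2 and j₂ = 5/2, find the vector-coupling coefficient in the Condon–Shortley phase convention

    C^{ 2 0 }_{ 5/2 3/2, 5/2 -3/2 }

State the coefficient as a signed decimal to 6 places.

√[5·3!2!2!/8! · 4!1!1!4!2!2!] = √(48/7)
  +(−1)^0/∏(0,3,1,1,1,1)! = 1/6  (running 1/6)
  +(−1)^1/∏(1,2,0,0,2,2)! = -1/8  (running 1/24)
⟨..|..⟩ = √(48/7)·(1/24) = +0.109109

+√(1/84) = +0.109109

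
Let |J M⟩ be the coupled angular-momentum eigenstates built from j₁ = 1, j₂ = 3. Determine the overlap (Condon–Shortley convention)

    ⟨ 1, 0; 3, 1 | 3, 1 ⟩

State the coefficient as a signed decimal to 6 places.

triangle: 1!×1!×5!/8! = 120/40320
(j±m)!: 1!×1!×4!×2!×4!×2! = 2304
prefactor² = (2J+1)×Δ×N² = 48
  k=0: +1/(0!×1!×1!×4!×0!×1!) = 1/24
  k=1: −1/(1!×0!×0!×3!×1!×2!) = -1/12
Σ = -1/24  ⇒  CG² = 48×(-1/24)² = 1/12
CG = −√(1/12) = -0.288675

-0.288675  (= −√(1/12))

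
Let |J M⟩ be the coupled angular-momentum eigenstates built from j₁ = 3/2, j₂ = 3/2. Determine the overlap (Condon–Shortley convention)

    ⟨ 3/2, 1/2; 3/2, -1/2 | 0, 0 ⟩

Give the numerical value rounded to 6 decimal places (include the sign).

j₁+j₂−J=3  J+j₁−j₂=0  J−j₁+j₂=0  j₁+j₂+J+1=4
(j₁±m₁, j₂±m₂, J±M) = (2,1,1,2,0,0)
P² = 1
sum k=1..1:
  [1] −1/2 = -1/2
S = -1/2
C² = P²·S² = 1/4 ; C = -0.500000

-0.500000  (= −√(1/4))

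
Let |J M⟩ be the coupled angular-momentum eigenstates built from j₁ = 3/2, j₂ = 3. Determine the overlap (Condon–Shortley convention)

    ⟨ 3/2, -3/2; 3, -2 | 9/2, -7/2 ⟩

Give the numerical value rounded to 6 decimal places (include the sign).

triangle: 0!×3!×6!/10! = 4320/3628800
(j±m)!: 0!×3!×1!×5!×1!×8! = 29030400
prefactor² = (2J+1)×Δ×N² = 345600
  k=0: +1/(0!×0!×3!×1!×0!×5!) = 1/720
Σ = 1/720  ⇒  CG² = 345600×1/720² = 2/3
CG = +√(2/3) = +0.816497

+0.816497  (= +√(2/3))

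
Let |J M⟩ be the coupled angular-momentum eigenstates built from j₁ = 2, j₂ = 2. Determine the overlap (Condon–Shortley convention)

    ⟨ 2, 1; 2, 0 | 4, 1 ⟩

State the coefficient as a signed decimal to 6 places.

+0.654654  (= +√(3/7))

√[9·0!4!4!/9! · 3!1!2!2!5!3!] = √(1728/7)
  +(−1)^0/∏(0,0,1,2,3,2)! = 1/24  (running 1/24)
⟨..|..⟩ = √(1728/7)·(1/24) = +0.654654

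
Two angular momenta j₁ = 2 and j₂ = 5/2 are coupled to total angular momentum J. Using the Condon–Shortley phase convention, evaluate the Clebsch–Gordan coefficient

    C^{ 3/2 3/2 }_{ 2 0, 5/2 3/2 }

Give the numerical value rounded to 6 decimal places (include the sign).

+0.585540  (= +√(12/35))

√[4·3!1!2!/7! · 2!2!4!1!3!0!] = √(192/35)
  +(−1)^2/∏(2,1,0,2,1,0)! = 1/4  (running 1/4)
⟨..|..⟩ = √(192/35)·(1/4) = +0.585540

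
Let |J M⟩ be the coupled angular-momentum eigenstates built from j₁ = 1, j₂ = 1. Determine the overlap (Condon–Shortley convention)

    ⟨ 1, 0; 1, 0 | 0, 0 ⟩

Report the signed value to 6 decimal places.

-0.577350  (= −√(1/3))

j₁+j₂−J=2  J+j₁−j₂=0  J−j₁+j₂=0  j₁+j₂+J+1=3
(j₁±m₁, j₂±m₂, J±M) = (1,1,1,1,0,0)
P² = 1/3
sum k=1..1:
  [1] −1/1 = -1
S = -1
C² = P²·S² = 1/3 ; C = -0.577350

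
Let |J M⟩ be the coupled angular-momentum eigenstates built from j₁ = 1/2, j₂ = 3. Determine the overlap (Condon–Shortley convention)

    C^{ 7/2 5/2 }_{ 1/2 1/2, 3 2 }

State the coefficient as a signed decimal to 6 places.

+0.925820  (= +√(6/7))

√[8·0!1!6!/8! · 1!0!5!1!6!1!] = √(86400/7)
  +(−1)^0/∏(0,0,0,5,1,1)! = 1/120  (running 1/120)
⟨..|..⟩ = √(86400/7)·(1/120) = +0.925820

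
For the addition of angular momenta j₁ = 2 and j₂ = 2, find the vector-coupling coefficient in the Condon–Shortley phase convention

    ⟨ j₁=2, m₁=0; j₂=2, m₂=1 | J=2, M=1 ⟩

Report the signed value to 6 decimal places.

−√(1/14) ≈ -0.267261

√[5·2!2!2!/7! · 2!2!3!1!3!1!] = √(8/7)
  +(−1)^1/∏(1,1,1,2,1,0)! = -1/2  (running -1/2)
  +(−1)^2/∏(2,0,0,1,2,1)! = 1/4  (running -1/4)
⟨..|..⟩ = √(8/7)·(-1/4) = -0.267261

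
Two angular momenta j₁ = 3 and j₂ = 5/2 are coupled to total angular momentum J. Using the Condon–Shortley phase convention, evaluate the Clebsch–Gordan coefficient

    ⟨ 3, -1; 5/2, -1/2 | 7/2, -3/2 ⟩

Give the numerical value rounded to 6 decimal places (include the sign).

triangle: 2!*4!*3!/10! = 288/3628800
(j±m)!: 2!*4!*2!*3!*2!*5! = 138240
prefactor² = (2J+1)*Δ*N² = 3072/35
  k=0: +1/(0!*2!*4!*2!*0!*1!) = 1/96
  k=1: −1/(1!*1!*3!*1!*1!*2!) = -1/12
  k=2: +1/(2!*0!*2!*0!*2!*3!) = 1/48
Σ = -5/96  ⇒  CG² = 3072/35*(-5/96)² = 5/21
CG = −√(5/21) = -0.487950

-0.487950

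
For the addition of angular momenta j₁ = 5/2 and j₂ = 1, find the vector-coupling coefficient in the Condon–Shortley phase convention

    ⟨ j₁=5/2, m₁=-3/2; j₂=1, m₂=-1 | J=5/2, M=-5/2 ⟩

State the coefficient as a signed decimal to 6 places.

+√(2/7) ≈ +0.534522

triangle: 1!*4!*1!/7! = 24/5040
(j±m)!: 1!*4!*0!*2!*0!*5! = 5760
prefactor² = (2J+1)*Δ*N² = 1152/7
  k=0: +1/(0!*1!*4!*0!*0!*1!) = 1/24
Σ = 1/24  ⇒  CG² = 1152/7*1/24² = 2/7
CG = +√(2/7) = +0.534522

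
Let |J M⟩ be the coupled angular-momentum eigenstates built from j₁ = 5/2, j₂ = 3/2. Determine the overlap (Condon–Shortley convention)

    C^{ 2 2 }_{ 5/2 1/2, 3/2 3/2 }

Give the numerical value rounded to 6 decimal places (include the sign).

+√(1/7) = +0.377964

√[5·2!3!1!/7! · 3!2!3!0!4!0!] = √(144/7)
  +(−1)^2/∏(2,0,0,1,3,0)! = 1/12  (running 1/12)
⟨..|..⟩ = √(144/7)·(1/12) = +0.377964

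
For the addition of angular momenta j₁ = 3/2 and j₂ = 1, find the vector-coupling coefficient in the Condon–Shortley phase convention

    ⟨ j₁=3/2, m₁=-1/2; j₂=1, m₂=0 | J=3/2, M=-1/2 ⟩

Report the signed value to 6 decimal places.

−√(1/15) ≈ -0.258199

√[4·1!2!1!/5! · 1!2!1!1!1!2!] = √(4/15)
  +(−1)^0/∏(0,1,2,1,0,0)! = 1/2  (running 1/2)
  +(−1)^1/∏(1,0,1,0,1,1)! = -1  (running -1/2)
⟨..|..⟩ = √(4/15)·(-1/2) = -0.258199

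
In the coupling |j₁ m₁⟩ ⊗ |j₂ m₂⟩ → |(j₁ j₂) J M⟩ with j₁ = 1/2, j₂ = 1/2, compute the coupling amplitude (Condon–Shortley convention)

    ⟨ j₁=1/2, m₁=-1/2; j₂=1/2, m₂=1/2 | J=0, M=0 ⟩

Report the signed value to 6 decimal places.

√[1·1!0!0!/2! · 0!1!1!0!0!0!] = √(1/2)
  +(−1)^1/∏(1,0,0,0,0,0)! = -1  (running -1)
⟨..|..⟩ = √(1/2)·(-1) = -0.707107

−√(1/2) = -0.707107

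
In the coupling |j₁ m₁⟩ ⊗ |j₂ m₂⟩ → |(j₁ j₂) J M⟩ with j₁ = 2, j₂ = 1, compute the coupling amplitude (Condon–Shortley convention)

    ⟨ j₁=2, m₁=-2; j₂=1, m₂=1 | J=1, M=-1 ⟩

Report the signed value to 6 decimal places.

triangle: 2!·2!·0!/5! = 4/120
(j±m)!: 0!·4!·2!·0!·0!·2! = 96
prefactor² = (2J+1)·Δ·N² = 48/5
  k=2: +1/(2!·0!·2!·0!·0!·0!) = 1/4
Σ = 1/4  ⇒  CG² = 48/5·1/4² = 3/5
CG = +√(3/5) = +0.774597

+0.774597  (= +√(3/5))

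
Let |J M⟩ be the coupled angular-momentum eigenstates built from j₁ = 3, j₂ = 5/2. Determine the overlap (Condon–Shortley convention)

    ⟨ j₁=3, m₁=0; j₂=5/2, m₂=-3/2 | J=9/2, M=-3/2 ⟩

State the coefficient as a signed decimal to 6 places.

j₁+j₂−J=1  J+j₁−j₂=5  J−j₁+j₂=4  j₁+j₂+J+1=11
(j₁±m₁, j₂±m₂, J±M) = (3,3,1,4,3,6)
P² = 207360/77
sum k=0..1:
  [0] +1/72 = 1/72
  [1] −1/288 = -1/288
S = 1/96
C² = P²·S² = 45/154 ; C = +0.540562

+0.540562  (= +√(45/154))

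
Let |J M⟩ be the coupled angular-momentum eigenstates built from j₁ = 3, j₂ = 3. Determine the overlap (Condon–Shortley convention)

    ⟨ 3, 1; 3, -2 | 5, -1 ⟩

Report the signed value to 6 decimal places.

+0.566947

j₁+j₂−J=1  J+j₁−j₂=5  J−j₁+j₂=5  j₁+j₂+J+1=12
(j₁±m₁, j₂±m₂, J±M) = (4,2,1,5,4,6)
P² = 230400/7
sum k=0..1:
  [0] +1/288 = 1/288
  [1] −1/2880 = -1/2880
S = 1/320
C² = P²·S² = 9/28 ; C = +0.566947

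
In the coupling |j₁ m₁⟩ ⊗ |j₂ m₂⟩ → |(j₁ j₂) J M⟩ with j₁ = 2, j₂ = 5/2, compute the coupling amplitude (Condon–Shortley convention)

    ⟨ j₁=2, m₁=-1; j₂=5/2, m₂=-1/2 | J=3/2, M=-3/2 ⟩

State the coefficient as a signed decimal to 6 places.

j₁+j₂−J=3  J+j₁−j₂=1  J−j₁+j₂=2  j₁+j₂+J+1=7
(j₁±m₁, j₂±m₂, J±M) = (1,3,2,3,0,3)
P² = 144/35
sum k=2..2:
  [2] +1/4 = 1/4
S = 1/4
C² = P²·S² = 9/35 ; C = +0.507093

+0.507093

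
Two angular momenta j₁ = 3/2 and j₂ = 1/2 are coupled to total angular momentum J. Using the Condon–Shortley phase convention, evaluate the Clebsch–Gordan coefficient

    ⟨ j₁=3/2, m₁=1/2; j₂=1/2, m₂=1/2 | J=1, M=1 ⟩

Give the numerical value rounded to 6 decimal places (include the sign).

-0.500000

triangle: 1!×2!×0!/4! = 2/24
(j±m)!: 2!×1!×1!×0!×2!×0! = 4
prefactor² = (2J+1)×Δ×N² = 1
  k=1: −1/(1!×0!×0!×0!×2!×0!) = -1/2
Σ = -1/2  ⇒  CG² = 1×(-1/2)² = 1/4
CG = −√(1/4) = -0.500000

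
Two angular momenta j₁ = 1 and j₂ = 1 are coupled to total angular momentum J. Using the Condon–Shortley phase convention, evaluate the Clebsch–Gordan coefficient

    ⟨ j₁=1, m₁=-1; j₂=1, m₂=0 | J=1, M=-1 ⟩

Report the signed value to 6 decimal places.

−√(1/2) ≈ -0.707107

j₁+j₂−J=1  J+j₁−j₂=1  J−j₁+j₂=1  j₁+j₂+J+1=4
(j₁±m₁, j₂±m₂, J±M) = (0,2,1,1,0,2)
P² = 1/2
sum k=1..1:
  [1] −1/1 = -1
S = -1
C² = P²·S² = 1/2 ; C = -0.707107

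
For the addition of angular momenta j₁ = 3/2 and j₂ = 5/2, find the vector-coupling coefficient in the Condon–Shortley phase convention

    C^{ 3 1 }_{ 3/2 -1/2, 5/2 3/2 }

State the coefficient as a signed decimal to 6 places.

−√(49/120) = -0.639010

triangle: 1!×2!×4!/8! = 48/40320
(j±m)!: 1!×2!×4!×1!×4!×2! = 2304
prefactor² = (2J+1)×Δ×N² = 96/5
  k=0: +1/(0!×1!×2!×4!×0!×0!) = 1/48
  k=1: −1/(1!×0!×1!×3!×1!×1!) = -1/6
Σ = -7/48  ⇒  CG² = 96/5×(-7/48)² = 49/120
CG = −√(49/120) = -0.639010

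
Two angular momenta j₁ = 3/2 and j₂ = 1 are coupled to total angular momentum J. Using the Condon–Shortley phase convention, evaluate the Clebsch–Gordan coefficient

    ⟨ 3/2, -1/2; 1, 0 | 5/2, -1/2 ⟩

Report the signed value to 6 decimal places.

+0.774597  (= +√(3/5))

j₁+j₂−J=0  J+j₁−j₂=3  J−j₁+j₂=2  j₁+j₂+J+1=6
(j₁±m₁, j₂±m₂, J±M) = (1,2,1,1,2,3)
P² = 12/5
sum k=0..0:
  [0] +1/2 = 1/2
S = 1/2
C² = P²·S² = 3/5 ; C = +0.774597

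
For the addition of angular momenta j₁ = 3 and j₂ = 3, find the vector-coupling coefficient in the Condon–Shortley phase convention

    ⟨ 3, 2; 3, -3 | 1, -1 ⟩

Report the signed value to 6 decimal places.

+√(3/28) = +0.327327

triangle: 5!×1!×1!/8! = 120/40320
(j±m)!: 5!×1!×0!×6!×0!×2! = 172800
prefactor² = (2J+1)×Δ×N² = 10800/7
  k=0: +1/(0!×5!×1!×0!×0!×1!) = 1/120
Σ = 1/120  ⇒  CG² = 10800/7×1/120² = 3/28
CG = +√(3/28) = +0.327327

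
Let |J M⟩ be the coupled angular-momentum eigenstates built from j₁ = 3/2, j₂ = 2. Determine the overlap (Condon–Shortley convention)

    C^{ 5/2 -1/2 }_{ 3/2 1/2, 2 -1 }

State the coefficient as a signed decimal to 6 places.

triangle: 1!*2!*3!/7! = 12/5040
(j±m)!: 2!*1!*1!*3!*2!*3! = 144
prefactor² = (2J+1)*Δ*N² = 72/35
  k=0: +1/(0!*1!*1!*1!*1!*2!) = 1/2
  k=1: −1/(1!*0!*0!*0!*2!*3!) = -1/12
Σ = 5/12  ⇒  CG² = 72/35*5/12² = 5/14
CG = +√(5/14) = +0.597614

+0.597614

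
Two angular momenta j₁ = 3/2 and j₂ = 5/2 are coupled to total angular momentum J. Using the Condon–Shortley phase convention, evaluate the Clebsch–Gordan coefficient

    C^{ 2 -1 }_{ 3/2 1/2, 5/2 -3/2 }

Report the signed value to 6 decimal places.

j₁+j₂−J=2  J+j₁−j₂=1  J−j₁+j₂=3  j₁+j₂+J+1=7
(j₁±m₁, j₂±m₂, J±M) = (2,1,1,4,1,3)
P² = 24/7
sum k=0..1:
  [0] +1/4 = 1/4
  [1] −1/6 = -1/6
S = 1/12
C² = P²·S² = 1/42 ; C = +0.154303

+√(1/42) = +0.154303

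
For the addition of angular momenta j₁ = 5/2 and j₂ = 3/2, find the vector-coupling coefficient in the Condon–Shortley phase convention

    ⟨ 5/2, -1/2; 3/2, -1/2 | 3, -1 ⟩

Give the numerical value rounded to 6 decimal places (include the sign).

√[7·1!4!2!/8! · 2!3!1!2!2!4!] = √(48/5)
  +(−1)^0/∏(0,1,3,1,1,1)! = 1/6  (running 1/6)
  +(−1)^1/∏(1,0,2,0,2,2)! = -1/8  (running 1/24)
⟨..|..⟩ = √(48/5)·(1/24) = +0.129099

+0.129099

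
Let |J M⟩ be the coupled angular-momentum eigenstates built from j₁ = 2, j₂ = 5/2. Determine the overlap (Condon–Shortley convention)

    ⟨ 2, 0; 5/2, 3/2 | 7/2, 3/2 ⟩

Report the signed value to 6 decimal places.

-0.534522  (= −√(2/7))

√[8·1!3!4!/9! · 2!2!4!1!5!2!] = √(512/7)
  +(−1)^0/∏(0,1,2,4,1,0)! = 1/48  (running 1/48)
  +(−1)^1/∏(1,0,1,3,2,1)! = -1/12  (running -1/16)
⟨..|..⟩ = √(512/7)·(-1/16) = -0.534522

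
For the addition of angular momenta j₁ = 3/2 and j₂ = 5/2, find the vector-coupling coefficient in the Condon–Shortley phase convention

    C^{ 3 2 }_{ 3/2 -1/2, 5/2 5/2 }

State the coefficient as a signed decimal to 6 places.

-0.645497  (= −√(5/12))

triangle: 1!·2!·4!/8! = 48/40320
(j±m)!: 1!·2!·5!·0!·5!·1! = 28800
prefactor² = (2J+1)·Δ·N² = 240
  k=1: −1/(1!·0!·1!·4!·1!·0!) = -1/24
Σ = -1/24  ⇒  CG² = 240·(-1/24)² = 5/12
CG = −√(5/12) = -0.645497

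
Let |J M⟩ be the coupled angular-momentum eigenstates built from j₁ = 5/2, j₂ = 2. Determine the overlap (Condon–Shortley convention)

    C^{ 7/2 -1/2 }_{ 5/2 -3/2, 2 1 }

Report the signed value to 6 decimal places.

−√(121/315) ≈ -0.619780

√[8·1!4!3!/9! · 1!4!3!1!3!4!] = √(2304/35)
  +(−1)^0/∏(0,1,4,3,0,0)! = 1/144  (running 1/144)
  +(−1)^1/∏(1,0,3,2,1,1)! = -1/12  (running -11/144)
⟨..|..⟩ = √(2304/35)·(-11/144) = -0.619780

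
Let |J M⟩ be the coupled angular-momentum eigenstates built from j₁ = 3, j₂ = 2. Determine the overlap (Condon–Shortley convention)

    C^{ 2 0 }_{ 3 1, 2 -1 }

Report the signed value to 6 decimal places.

-0.377964  (= −√(1/7))

j₁+j₂−J=3  J+j₁−j₂=3  J−j₁+j₂=1  j₁+j₂+J+1=8
(j₁±m₁, j₂±m₂, J±M) = (4,2,1,3,2,2)
P² = 36/7
sum k=0..1:
  [0] +1/12 = 1/12
  [1] −1/4 = -1/4
S = -1/6
C² = P²·S² = 1/7 ; C = -0.377964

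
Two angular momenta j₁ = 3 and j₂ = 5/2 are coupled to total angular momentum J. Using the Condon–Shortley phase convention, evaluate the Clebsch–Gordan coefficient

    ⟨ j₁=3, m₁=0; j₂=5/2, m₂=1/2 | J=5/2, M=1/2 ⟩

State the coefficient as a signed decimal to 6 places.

√[6·3!3!2!/9! · 3!3!3!2!3!2!] = √(216/35)
  +(−1)^1/∏(1,2,2,2,1,0)! = -1/8  (running -1/8)
  +(−1)^2/∏(2,1,1,1,2,1)! = 1/4  (running 1/8)
  +(−1)^3/∏(3,0,0,0,3,2)! = -1/72  (running 1/9)
⟨..|..⟩ = √(216/35)·(1/9) = +0.276026

+√(8/105) ≈ +0.276026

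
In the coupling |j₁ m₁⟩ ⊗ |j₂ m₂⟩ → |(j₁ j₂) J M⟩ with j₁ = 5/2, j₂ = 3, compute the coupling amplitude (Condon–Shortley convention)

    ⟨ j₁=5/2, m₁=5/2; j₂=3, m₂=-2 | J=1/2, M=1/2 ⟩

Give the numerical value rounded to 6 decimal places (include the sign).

√[2·5!0!1!/7! · 5!0!1!5!1!0!] = √(4800/7)
  +(−1)^0/∏(0,5,0,1,0,0)! = 1/120  (running 1/120)
⟨..|..⟩ = √(4800/7)·(1/120) = +0.218218

+0.218218  (= +√(1/21))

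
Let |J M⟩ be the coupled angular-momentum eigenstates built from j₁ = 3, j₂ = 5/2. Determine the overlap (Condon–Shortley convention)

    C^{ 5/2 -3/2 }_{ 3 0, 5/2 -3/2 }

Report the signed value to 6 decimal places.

j₁+j₂−J=3  J+j₁−j₂=3  J−j₁+j₂=2  j₁+j₂+J+1=9
(j₁±m₁, j₂±m₂, J±M) = (3,3,1,4,1,4)
P² = 864/35
sum k=0..1:
  [0] +1/36 = 1/36
  [1] −1/8 = -1/8
S = -7/72
C² = P²·S² = 7/30 ; C = -0.483046

−√(7/30) ≈ -0.483046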